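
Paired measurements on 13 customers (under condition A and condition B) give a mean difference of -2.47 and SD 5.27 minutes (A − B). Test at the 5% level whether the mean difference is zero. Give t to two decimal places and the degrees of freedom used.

H0: μ_d = 0; H1: μ_d ≠ 0 (paired t-test on the differences, two-sided).
t = d̄/(s_d/√n) = -2.47/(5.27/√13) = -1.69
df = n − 1 = 12
Two-sided p-value ≈ 0.1168
Since p ≈ 0.1168 > α = 0.05, fail to reject H0; the data do not provide sufficient evidence against H0.

t = -1.69, df = 12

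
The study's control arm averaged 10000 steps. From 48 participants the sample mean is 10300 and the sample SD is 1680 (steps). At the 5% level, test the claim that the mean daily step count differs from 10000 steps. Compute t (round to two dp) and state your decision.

t = 1.24; fail to reject H0

H0: μ = 10000; H1: μ ≠ 10000 (one-sample t-test, two-sided).
t = (x̄ − μ₀)/(s/√n) = (10300 − 10000)/(1680/√48) = 1.24
df = n − 1 = 47
Two-sided p-value ≈ 0.2222
Since p ≈ 0.2222 > α = 0.05, fail to reject H0; the evidence is not statistically significant.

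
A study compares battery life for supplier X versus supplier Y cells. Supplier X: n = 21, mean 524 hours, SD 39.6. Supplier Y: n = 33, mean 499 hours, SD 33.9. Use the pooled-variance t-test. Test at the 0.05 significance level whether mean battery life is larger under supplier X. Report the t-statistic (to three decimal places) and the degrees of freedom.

t = 2.474, df = 52

Let group 1 = supplier X, group 2 = supplier Y. H0: μ_1 = μ_2; H1: μ_1 > μ_2 (two-sample pooled-variance t-test, right-tailed).
s_p² = [(21−1)·39.6² + (33−1)·33.9²]/(21+33−2) = 1310.34
t = (524 − 499)/√[1310.34·(1/21 + 1/33)] = 2.474
df = n₁ + n₂ − 2 = 52
p-value = P(T ≥ 2.474) ≈ 0.0083
Since p ≈ 0.0083 < α = 0.05, reject H0; the evidence is statistically significant.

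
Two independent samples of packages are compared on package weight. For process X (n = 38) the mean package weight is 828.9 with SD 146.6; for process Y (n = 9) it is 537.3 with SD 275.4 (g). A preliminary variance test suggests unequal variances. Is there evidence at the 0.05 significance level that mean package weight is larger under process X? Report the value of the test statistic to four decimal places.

3.0750

Let group 1 = process X, group 2 = process Y. H0: μ_1 = μ_2; H1: μ_1 > μ_2 (Welch's two-sample t-test, right-tailed).
t = (x̄_1 − x̄_2)/√(s_1²/n_1 + s_2²/n_2) = (828.9 − 537.3)/√(146.6²/38 + 275.4²/9) = 3.0750
Welch–Satterthwaite df ≈ 9.10
p-value = P(T ≥ 3.0750) ≈ 0.0065
Since p ≈ 0.0065 < α = 0.05, reject H0; the evidence is statistically significant.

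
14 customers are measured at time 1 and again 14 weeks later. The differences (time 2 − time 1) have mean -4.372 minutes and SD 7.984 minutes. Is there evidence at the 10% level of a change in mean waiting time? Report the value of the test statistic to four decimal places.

H0: μ_d = 0; H1: μ_d ≠ 0 (paired t-test on the differences, two-sided).
t = d̄/(s_d/√n) = -4.372/(7.984/√14) = -2.0489
df = n − 1 = 13
Two-sided p-value ≈ 0.0612
Since p ≈ 0.0612 < α = 0.1, reject H0; the evidence is statistically significant.

-2.0489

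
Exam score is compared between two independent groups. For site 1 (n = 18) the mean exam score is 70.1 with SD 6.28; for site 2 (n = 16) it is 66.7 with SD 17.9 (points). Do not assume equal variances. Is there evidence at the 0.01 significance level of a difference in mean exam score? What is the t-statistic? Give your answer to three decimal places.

Let group 1 = site 1, group 2 = site 2. H0: μ_1 = μ_2; H1: μ_1 ≠ μ_2 (Welch's two-sample t-test, two-sided).
t = (x̄_1 − x̄_2)/√(s_1²/n_1 + s_2²/n_2) = (70.1 − 66.7)/√(6.28²/18 + 17.9²/16) = 0.721
Welch–Satterthwaite df ≈ 18.27
Two-sided p-value ≈ 0.480
Since p ≈ 0.480 > α = 0.01, fail to reject H0; the data do not provide sufficient evidence against H0.

0.721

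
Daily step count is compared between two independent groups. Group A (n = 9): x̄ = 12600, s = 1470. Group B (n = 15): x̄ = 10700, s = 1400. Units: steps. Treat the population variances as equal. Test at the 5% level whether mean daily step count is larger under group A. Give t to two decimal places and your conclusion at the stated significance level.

Let group 1 = group A, group 2 = group B. H0: μ_1 = μ_2; H1: μ_1 > μ_2 (two-sample pooled-variance t-test, right-tailed).
s_p² = [(9−1)·1470² + (15−1)·1400²]/(9+15−2) = 2033050
t = (12600 − 10700)/√[2033050·(1/9 + 1/15)] = 3.16
df = n₁ + n₂ − 2 = 22
p-value = P(T ≥ 3.16) ≈ 0.0023
Since p ≈ 0.0023 < α = 0.05, reject H0; the data support H1.

t = 3.16; reject H0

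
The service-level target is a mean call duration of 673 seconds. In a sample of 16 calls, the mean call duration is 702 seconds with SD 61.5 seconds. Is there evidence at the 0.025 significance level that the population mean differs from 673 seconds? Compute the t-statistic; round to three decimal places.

1.886

H0: μ = 673; H1: μ ≠ 673 (one-sample t-test, two-sided).
t = (x̄ − μ₀)/(s/√n) = (702 − 673)/(61.5/√16) = 1.886
df = n − 1 = 15
Two-sided p-value ≈ 0.079
Since p ≈ 0.079 > α = 0.025, fail to reject H0; the evidence is not statistically significant.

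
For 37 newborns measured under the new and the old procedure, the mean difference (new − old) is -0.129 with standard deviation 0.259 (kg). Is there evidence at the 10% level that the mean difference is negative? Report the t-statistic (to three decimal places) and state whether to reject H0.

H0: μ_d = 0; H1: μ_d < 0 (paired t-test on the differences, left-tailed).
t = d̄/(s_d/√n) = -0.129/(0.259/√37) = -3.030
df = n − 1 = 36
p-value = P(T ≤ -3.030) ≈ 0.002
Since p ≈ 0.002 < α = 0.1, reject H0; the data support H1.

t = -3.030; reject H0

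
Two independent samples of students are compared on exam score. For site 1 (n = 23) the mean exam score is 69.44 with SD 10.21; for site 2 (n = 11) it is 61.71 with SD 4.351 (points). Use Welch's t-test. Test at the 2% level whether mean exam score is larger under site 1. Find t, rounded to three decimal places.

Let group 1 = site 1, group 2 = site 2. H0: μ_1 = μ_2; H1: μ_1 > μ_2 (Welch's two-sample t-test, right-tailed).
t = (x̄_1 − x̄_2)/√(s_1²/n_1 + s_2²/n_2) = (69.44 − 61.71)/√(10.21²/23 + 4.351²/11) = 3.091
Welch–Satterthwaite df ≈ 31.79
p-value = P(T ≥ 3.091) ≈ 0.002
Since p ≈ 0.002 < α = 0.02, reject H0; the data support H1.

3.091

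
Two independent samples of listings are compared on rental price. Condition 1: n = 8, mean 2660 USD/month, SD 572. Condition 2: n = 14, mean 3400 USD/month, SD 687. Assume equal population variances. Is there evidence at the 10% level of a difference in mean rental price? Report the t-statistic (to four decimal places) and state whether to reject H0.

Let group 1 = condition 1, group 2 = condition 2. H0: μ_1 = μ_2; H1: μ_1 ≠ μ_2 (two-sample pooled-variance t-test, two-sided).
s_p² = [(8−1)·572² + (14−1)·687²]/(8+14−2) = 421294
t = (2660 − 3400)/√[421294·(1/8 + 1/14)] = -2.5724
df = n₁ + n₂ − 2 = 20
Two-sided p-value ≈ 0.018
Since p ≈ 0.018 < α = 0.1, reject H0; the evidence is statistically significant.

t = -2.5724; reject H0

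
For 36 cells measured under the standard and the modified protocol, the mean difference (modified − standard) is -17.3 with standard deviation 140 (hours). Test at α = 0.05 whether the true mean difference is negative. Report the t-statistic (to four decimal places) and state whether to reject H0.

t = -0.7414; fail to reject H0

H0: μ_d = 0; H1: μ_d < 0 (paired t-test on the differences, left-tailed).
t = d̄/(s_d/√n) = -17.3/(140/√36) = -0.7414
df = n − 1 = 35
p-value = P(T ≤ -0.7414) ≈ 0.232
Since p ≈ 0.232 > α = 0.05, fail to reject H0; the evidence is not statistically significant.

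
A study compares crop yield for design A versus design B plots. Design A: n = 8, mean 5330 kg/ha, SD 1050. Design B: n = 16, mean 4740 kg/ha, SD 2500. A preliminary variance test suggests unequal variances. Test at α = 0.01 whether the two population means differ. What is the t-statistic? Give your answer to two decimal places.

Let group 1 = design A, group 2 = design B. H0: μ_1 = μ_2; H1: μ_1 ≠ μ_2 (Welch's two-sample t-test, two-sided).
t = (x̄_1 − x̄_2)/√(s_1²/n_1 + s_2²/n_2) = (5330 − 4740)/√(1050²/8 + 2500²/16) = 0.81
Welch–Satterthwaite df ≈ 21.67
Two-sided p-value ≈ 0.4258
Since p ≈ 0.4258 > α = 0.01, fail to reject H0; the evidence is not statistically significant.

0.81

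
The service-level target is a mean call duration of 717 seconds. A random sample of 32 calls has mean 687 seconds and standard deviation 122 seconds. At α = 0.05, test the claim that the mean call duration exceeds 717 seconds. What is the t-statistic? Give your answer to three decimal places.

H0: μ = 717; H1: μ > 717 (one-sample t-test, right-tailed).
t = (x̄ − μ₀)/(s/√n) = (687 − 717)/(122/√32) = -1.391
df = n − 1 = 31
p-value = P(T ≥ -1.391) ≈ 0.913
Since p ≈ 0.913 > α = 0.05, fail to reject H0; the data do not provide sufficient evidence against H0.

-1.391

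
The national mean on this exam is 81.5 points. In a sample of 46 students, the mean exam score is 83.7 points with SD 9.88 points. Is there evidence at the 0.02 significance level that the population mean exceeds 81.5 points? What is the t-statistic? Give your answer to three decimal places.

1.510

H0: μ = 81.5; H1: μ > 81.5 (one-sample t-test, right-tailed).
t = (x̄ − μ₀)/(s/√n) = (83.7 − 81.5)/(9.88/√46) = 1.510
df = n − 1 = 45
p-value = P(T ≥ 1.510) ≈ 0.0690
Since p ≈ 0.0690 > α = 0.02, fail to reject H0; the data do not provide sufficient evidence against H0.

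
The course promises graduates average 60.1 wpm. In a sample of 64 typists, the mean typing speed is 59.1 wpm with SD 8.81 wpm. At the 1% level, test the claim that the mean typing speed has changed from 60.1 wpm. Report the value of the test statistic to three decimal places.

H0: μ = 60.1; H1: μ ≠ 60.1 (one-sample t-test, two-sided).
t = (x̄ − μ₀)/(s/√n) = (59.1 − 60.1)/(8.81/√64) = -0.908
df = n − 1 = 63
Two-sided p-value ≈ 0.3673
Since p ≈ 0.3673 > α = 0.01, fail to reject H0; the data do not provide sufficient evidence against H0.

-0.908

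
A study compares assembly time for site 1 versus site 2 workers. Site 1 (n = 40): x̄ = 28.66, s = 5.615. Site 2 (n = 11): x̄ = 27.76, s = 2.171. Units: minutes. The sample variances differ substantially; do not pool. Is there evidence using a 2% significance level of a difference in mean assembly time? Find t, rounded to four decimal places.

Let group 1 = site 1, group 2 = site 2. H0: μ_1 = μ_2; H1: μ_1 ≠ μ_2 (Welch's two-sample t-test, two-sided).
t = (x̄_1 − x̄_2)/√(s_1²/n_1 + s_2²/n_2) = (28.66 − 27.76)/√(5.615²/40 + 2.171²/11) = 0.8159
Welch–Satterthwaite df ≈ 43.17
Two-sided p-value ≈ 0.419
Since p ≈ 0.419 > α = 0.02, fail to reject H0; the data do not provide sufficient evidence against H0.

0.8159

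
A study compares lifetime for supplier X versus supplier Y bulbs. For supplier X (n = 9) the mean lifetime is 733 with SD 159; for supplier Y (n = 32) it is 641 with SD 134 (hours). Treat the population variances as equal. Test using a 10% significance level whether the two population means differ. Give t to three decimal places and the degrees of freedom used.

Let group 1 = supplier X, group 2 = supplier Y. H0: μ_1 = μ_2; H1: μ_1 ≠ μ_2 (two-sample pooled-variance t-test, two-sided).
s_p² = [(9−1)·159² + (32−1)·134²]/(9+32−2) = 19458.6
t = (733 − 641)/√[19458.6·(1/9 + 1/32)] = 1.748
df = n₁ + n₂ − 2 = 39
Two-sided p-value ≈ 0.0883
Since p ≈ 0.0883 < α = 0.1, reject H0; the data support H1.

t = 1.748, df = 39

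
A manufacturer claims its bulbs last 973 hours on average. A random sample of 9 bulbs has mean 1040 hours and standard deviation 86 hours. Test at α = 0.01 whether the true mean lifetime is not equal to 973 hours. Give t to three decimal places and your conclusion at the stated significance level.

H0: μ = 973; H1: μ ≠ 973 (one-sample t-test, two-sided).
t = (x̄ − μ₀)/(s/√n) = (1040 − 973)/(86/√9) = 2.337
df = n − 1 = 8
Two-sided p-value ≈ 0.0476
Since p ≈ 0.0476 > α = 0.01, fail to reject H0; the data do not provide sufficient evidence against H0.

t = 2.337; fail to reject H0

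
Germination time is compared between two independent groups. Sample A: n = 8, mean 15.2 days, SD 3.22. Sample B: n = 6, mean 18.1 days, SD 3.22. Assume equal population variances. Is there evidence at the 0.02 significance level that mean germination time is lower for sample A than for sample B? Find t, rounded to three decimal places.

-1.668

Let group 1 = sample A, group 2 = sample B. H0: μ_1 = μ_2; H1: μ_1 < μ_2 (two-sample pooled-variance t-test, left-tailed).
s_p² = [(8−1)·3.22² + (6−1)·3.22²]/(8+6−2) = 10.3684
t = (15.2 − 18.1)/√[10.3684·(1/8 + 1/6)] = -1.668
df = n₁ + n₂ − 2 = 12
p-value = P(T ≤ -1.668) ≈ 0.0606
Since p ≈ 0.0606 > α = 0.02, fail to reject H0; the evidence is not statistically significant.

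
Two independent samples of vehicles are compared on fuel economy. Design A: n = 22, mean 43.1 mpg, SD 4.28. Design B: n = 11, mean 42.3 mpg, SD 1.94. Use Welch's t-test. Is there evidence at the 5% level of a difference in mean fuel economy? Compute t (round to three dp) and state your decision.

Let group 1 = design A, group 2 = design B. H0: μ_1 = μ_2; H1: μ_1 ≠ μ_2 (Welch's two-sample t-test, two-sided).
t = (x̄_1 − x̄_2)/√(s_1²/n_1 + s_2²/n_2) = (43.1 − 42.3)/√(4.28²/22 + 1.94²/11) = 0.738
Welch–Satterthwaite df ≈ 30.86
Two-sided p-value ≈ 0.4660
Since p ≈ 0.4660 > α = 0.05, fail to reject H0; the evidence is not statistically significant.

t = 0.738; fail to reject H0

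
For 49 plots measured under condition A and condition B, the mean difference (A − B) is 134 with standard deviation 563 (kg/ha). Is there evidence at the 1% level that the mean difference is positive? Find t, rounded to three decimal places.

H0: μ_d = 0; H1: μ_d > 0 (paired t-test on the differences, right-tailed).
t = d̄/(s_d/√n) = 134/(563/√49) = 1.666
df = n − 1 = 48
p-value = P(T ≥ 1.666) ≈ 0.0511
Since p ≈ 0.0511 > α = 0.01, fail to reject H0; the data do not provide sufficient evidence against H0.

1.666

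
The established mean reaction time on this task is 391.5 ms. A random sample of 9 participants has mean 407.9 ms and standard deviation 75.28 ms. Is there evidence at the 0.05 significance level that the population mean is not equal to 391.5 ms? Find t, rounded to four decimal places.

H0: μ = 391.5; H1: μ ≠ 391.5 (one-sample t-test, two-sided).
t = (x̄ − μ₀)/(s/√n) = (407.9 − 391.5)/(75.28/√9) = 0.6536
df = n − 1 = 8
Two-sided p-value ≈ 0.5317
Since p ≈ 0.5317 > α = 0.05, fail to reject H0; the data do not provide sufficient evidence against H0.

0.6536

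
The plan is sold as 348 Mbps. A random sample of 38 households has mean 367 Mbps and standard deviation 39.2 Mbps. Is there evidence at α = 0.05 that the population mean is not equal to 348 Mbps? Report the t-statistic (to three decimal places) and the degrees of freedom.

t = 2.988, df = 37

H0: μ = 348; H1: μ ≠ 348 (one-sample t-test, two-sided).
t = (x̄ − μ₀)/(s/√n) = (367 − 348)/(39.2/√38) = 2.988
df = n − 1 = 37
Two-sided p-value ≈ 0.005
Since p ≈ 0.005 < α = 0.05, reject H0; the data support H1.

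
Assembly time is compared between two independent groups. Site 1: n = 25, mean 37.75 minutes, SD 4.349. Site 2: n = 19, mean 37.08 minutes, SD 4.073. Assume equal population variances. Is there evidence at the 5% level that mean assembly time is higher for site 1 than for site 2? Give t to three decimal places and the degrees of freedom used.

t = 0.520, df = 42

Let group 1 = site 1, group 2 = site 2. H0: μ_1 = μ_2; H1: μ_1 > μ_2 (two-sample pooled-variance t-test, right-tailed).
s_p² = [(25−1)·4.349² + (19−1)·4.073²]/(25+19−2) = 17.9176
t = (37.75 − 37.08)/√[17.9176·(1/25 + 1/19)] = 0.520
df = n₁ + n₂ − 2 = 42
p-value = P(T ≥ 0.520) ≈ 0.303
Since p ≈ 0.303 > α = 0.05, fail to reject H0; the evidence is not statistically significant.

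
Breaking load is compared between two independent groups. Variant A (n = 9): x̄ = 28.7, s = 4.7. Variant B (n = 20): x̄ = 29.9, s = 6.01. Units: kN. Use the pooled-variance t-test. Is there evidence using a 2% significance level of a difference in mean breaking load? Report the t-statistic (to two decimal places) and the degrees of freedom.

Let group 1 = variant A, group 2 = variant B. H0: μ_1 = μ_2; H1: μ_1 ≠ μ_2 (two-sample pooled-variance t-test, two-sided).
s_p² = [(9−1)·4.7² + (20−1)·6.01²]/(9+20−2) = 31.963
t = (28.7 − 29.9)/√[31.963·(1/9 + 1/20)] = -0.53
df = n₁ + n₂ − 2 = 27
Two-sided p-value ≈ 0.601
Since p ≈ 0.601 > α = 0.02, fail to reject H0; the evidence is not statistically significant.

t = -0.53, df = 27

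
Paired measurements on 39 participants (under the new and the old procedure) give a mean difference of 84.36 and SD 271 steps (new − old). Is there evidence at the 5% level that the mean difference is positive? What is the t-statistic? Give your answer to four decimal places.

1.9440

H0: μ_d = 0; H1: μ_d > 0 (paired t-test on the differences, right-tailed).
t = d̄/(s_d/√n) = 84.36/(271/√39) = 1.9440
df = n − 1 = 38
p-value = P(T ≥ 1.9440) ≈ 0.0297
Since p ≈ 0.0297 < α = 0.05, reject H0; the data support H1.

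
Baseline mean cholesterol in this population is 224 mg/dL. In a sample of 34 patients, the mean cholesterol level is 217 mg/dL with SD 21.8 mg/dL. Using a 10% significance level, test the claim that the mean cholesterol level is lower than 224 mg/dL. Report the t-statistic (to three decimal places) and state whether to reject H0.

H0: μ = 224; H1: μ < 224 (one-sample t-test, left-tailed).
t = (x̄ − μ₀)/(s/√n) = (217 − 224)/(21.8/√34) = -1.872
df = n − 1 = 33
p-value = P(T ≤ -1.872) ≈ 0.0350
Since p ≈ 0.0350 < α = 0.1, reject H0; the data support H1.

t = -1.872; reject H0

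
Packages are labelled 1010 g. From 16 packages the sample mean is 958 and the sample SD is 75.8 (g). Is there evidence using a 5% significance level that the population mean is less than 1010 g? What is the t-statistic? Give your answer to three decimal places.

-2.744

H0: μ = 1010; H1: μ < 1010 (one-sample t-test, left-tailed).
t = (x̄ − μ₀)/(s/√n) = (958 − 1010)/(75.8/√16) = -2.744
df = n − 1 = 15
p-value = P(T ≤ -2.744) ≈ 0.0075
Since p ≈ 0.0075 < α = 0.05, reject H0; the data support H1.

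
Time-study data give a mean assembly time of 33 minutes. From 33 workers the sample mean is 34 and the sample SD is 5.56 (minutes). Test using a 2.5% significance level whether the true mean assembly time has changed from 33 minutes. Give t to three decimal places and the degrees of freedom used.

t = 1.033, df = 32

H0: μ = 33; H1: μ ≠ 33 (one-sample t-test, two-sided).
t = (x̄ − μ₀)/(s/√n) = (34 − 33)/(5.56/√33) = 1.033
df = n − 1 = 32
Two-sided p-value ≈ 0.309
Since p ≈ 0.309 > α = 0.025, fail to reject H0; the data do not provide sufficient evidence against H0.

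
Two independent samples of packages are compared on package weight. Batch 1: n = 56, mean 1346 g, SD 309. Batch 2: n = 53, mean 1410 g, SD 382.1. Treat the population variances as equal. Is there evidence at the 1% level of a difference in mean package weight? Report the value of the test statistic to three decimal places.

Let group 1 = batch 1, group 2 = batch 2. H0: μ_1 = μ_2; H1: μ_1 ≠ μ_2 (two-sample pooled-variance t-test, two-sided).
s_p² = [(56−1)·309² + (53−1)·382.1²]/(56+53−2) = 120032
t = (1346 − 1410)/√[120032·(1/56 + 1/53)] = -0.964
df = n₁ + n₂ − 2 = 107
Two-sided p-value ≈ 0.3373
Since p ≈ 0.3373 > α = 0.01, fail to reject H0; the evidence is not statistically significant.

-0.964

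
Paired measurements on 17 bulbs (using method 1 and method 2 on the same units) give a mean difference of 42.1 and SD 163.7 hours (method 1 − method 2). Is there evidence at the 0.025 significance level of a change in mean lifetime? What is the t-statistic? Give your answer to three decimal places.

H0: μ_d = 0; H1: μ_d ≠ 0 (paired t-test on the differences, two-sided).
t = d̄/(s_d/√n) = 42.1/(163.7/√17) = 1.060
df = n − 1 = 16
Two-sided p-value ≈ 0.3047
Since p ≈ 0.3047 > α = 0.025, fail to reject H0; the evidence is not statistically significant.

1.060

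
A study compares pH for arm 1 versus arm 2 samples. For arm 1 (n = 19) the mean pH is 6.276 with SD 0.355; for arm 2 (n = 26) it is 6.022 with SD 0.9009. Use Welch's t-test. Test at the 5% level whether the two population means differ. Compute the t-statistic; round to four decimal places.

Let group 1 = arm 1, group 2 = arm 2. H0: μ_1 = μ_2; H1: μ_1 ≠ μ_2 (Welch's two-sample t-test, two-sided).
t = (x̄_1 − x̄_2)/√(s_1²/n_1 + s_2²/n_2) = (6.276 − 6.022)/√(0.355²/19 + 0.9009²/26) = 1.3056
Welch–Satterthwaite df ≈ 34.58
Two-sided p-value ≈ 0.2003
Since p ≈ 0.2003 > α = 0.05, fail to reject H0; the evidence is not statistically significant.

1.3056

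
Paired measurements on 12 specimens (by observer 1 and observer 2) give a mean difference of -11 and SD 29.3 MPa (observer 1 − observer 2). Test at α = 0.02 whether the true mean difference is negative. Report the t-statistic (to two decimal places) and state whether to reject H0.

t = -1.30; fail to reject H0

H0: μ_d = 0; H1: μ_d < 0 (paired t-test on the differences, left-tailed).
t = d̄/(s_d/√n) = -11/(29.3/√12) = -1.30
df = n − 1 = 11
p-value = P(T ≤ -1.30) ≈ 0.1100
Since p ≈ 0.1100 > α = 0.02, fail to reject H0; the data do not provide sufficient evidence against H0.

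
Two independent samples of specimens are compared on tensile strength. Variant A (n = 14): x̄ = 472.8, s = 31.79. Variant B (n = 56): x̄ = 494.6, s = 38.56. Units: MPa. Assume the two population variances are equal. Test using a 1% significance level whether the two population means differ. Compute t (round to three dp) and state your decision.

Let group 1 = variant A, group 2 = variant B. H0: μ_1 = μ_2; H1: μ_1 ≠ μ_2 (two-sample pooled-variance t-test, two-sided).
s_p² = [(14−1)·31.79² + (56−1)·38.56²]/(14+56−2) = 1395.82
t = (472.8 − 494.6)/√[1395.82·(1/14 + 1/56)] = -1.953
df = n₁ + n₂ − 2 = 68
Two-sided p-value ≈ 0.055
Since p ≈ 0.055 > α = 0.01, fail to reject H0; the evidence is not statistically significant.

t = -1.953; fail to reject H0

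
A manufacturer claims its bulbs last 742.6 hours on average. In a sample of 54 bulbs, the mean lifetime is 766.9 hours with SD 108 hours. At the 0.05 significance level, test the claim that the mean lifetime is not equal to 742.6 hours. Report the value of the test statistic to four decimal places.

H0: μ = 742.6; H1: μ ≠ 742.6 (one-sample t-test, two-sided).
t = (x̄ − μ₀)/(s/√n) = (766.9 − 742.6)/(108/√54) = 1.6534
df = n − 1 = 53
Two-sided p-value ≈ 0.1042
Since p ≈ 0.1042 > α = 0.05, fail to reject H0; the evidence is not statistically significant.

1.6534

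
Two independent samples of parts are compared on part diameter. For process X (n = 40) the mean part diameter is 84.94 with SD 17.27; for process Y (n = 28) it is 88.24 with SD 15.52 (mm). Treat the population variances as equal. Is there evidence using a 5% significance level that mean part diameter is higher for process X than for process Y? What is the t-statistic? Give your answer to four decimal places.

-0.8079

Let group 1 = process X, group 2 = process Y. H0: μ_1 = μ_2; H1: μ_1 > μ_2 (two-sample pooled-variance t-test, right-tailed).
s_p² = [(40−1)·17.27² + (28−1)·15.52²]/(40+28−2) = 274.778
t = (84.94 − 88.24)/√[274.778·(1/40 + 1/28)] = -0.8079
df = n₁ + n₂ − 2 = 66
p-value = P(T ≥ -0.8079) ≈ 0.7890
Since p ≈ 0.7890 > α = 0.05, fail to reject H0; the evidence is not statistically significant.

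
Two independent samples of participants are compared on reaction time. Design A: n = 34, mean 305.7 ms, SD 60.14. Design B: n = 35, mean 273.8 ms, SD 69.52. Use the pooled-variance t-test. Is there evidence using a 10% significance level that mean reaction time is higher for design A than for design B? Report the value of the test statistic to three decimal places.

2.036

Let group 1 = design A, group 2 = design B. H0: μ_1 = μ_2; H1: μ_1 > μ_2 (two-sample pooled-variance t-test, right-tailed).
s_p² = [(34−1)·60.14² + (35−1)·69.52²]/(34+35−2) = 4234
t = (305.7 − 273.8)/√[4234·(1/34 + 1/35)] = 2.036
df = n₁ + n₂ − 2 = 67
p-value = P(T ≥ 2.036) ≈ 0.023
Since p ≈ 0.023 < α = 0.1, reject H0; the data support H1.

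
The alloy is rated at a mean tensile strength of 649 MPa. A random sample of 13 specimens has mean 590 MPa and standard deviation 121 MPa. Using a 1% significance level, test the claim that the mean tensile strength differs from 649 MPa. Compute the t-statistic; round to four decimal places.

-1.7581

H0: μ = 649; H1: μ ≠ 649 (one-sample t-test, two-sided).
t = (x̄ − μ₀)/(s/√n) = (590 − 649)/(121/√13) = -1.7581
df = n − 1 = 12
Two-sided p-value ≈ 0.104
Since p ≈ 0.104 > α = 0.01, fail to reject H0; the data do not provide sufficient evidence against H0.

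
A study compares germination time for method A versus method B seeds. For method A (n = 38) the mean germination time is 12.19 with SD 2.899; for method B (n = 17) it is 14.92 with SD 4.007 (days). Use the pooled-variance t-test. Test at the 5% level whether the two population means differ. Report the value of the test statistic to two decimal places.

Let group 1 = method A, group 2 = method B. H0: μ_1 = μ_2; H1: μ_1 ≠ μ_2 (two-sample pooled-variance t-test, two-sided).
s_p² = [(38−1)·2.899² + (17−1)·4.007²]/(38+17−2) = 10.7142
t = (12.19 − 14.92)/√[10.7142·(1/38 + 1/17)] = -2.86
df = n₁ + n₂ − 2 = 53
Two-sided p-value ≈ 0.0061
Since p ≈ 0.0061 < α = 0.05, reject H0; the data support H1.

-2.86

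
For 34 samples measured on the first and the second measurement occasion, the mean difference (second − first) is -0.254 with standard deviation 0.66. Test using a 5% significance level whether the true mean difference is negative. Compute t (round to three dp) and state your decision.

H0: μ_d = 0; H1: μ_d < 0 (paired t-test on the differences, left-tailed).
t = d̄/(s_d/√n) = -0.254/(0.66/√34) = -2.244
df = n − 1 = 33
p-value = P(T ≤ -2.244) ≈ 0.016
Since p ≈ 0.016 < α = 0.05, reject H0; the data support H1.

t = -2.244; reject H0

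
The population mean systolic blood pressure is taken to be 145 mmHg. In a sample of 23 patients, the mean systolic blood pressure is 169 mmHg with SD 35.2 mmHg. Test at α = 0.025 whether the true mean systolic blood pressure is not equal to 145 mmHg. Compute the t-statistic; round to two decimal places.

3.27

H0: μ = 145; H1: μ ≠ 145 (one-sample t-test, two-sided).
t = (x̄ − μ₀)/(s/√n) = (169 − 145)/(35.2/√23) = 3.27
df = n − 1 = 22
Two-sided p-value ≈ 0.0035
Since p ≈ 0.0035 < α = 0.025, reject H0; the evidence is statistically significant.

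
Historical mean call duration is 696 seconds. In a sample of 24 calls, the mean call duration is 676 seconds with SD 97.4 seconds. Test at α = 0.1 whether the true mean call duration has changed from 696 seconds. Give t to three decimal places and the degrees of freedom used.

t = -1.006, df = 23

H0: μ = 696; H1: μ ≠ 696 (one-sample t-test, two-sided).
t = (x̄ − μ₀)/(s/√n) = (676 − 696)/(97.4/√24) = -1.006
df = n − 1 = 23
Two-sided p-value ≈ 0.325
Since p ≈ 0.325 > α = 0.1, fail to reject H0; the evidence is not statistically significant.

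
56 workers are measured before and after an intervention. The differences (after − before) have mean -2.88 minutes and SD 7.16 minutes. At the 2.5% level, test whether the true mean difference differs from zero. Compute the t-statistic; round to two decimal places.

H0: μ_d = 0; H1: μ_d ≠ 0 (paired t-test on the differences, two-sided).
t = d̄/(s_d/√n) = -2.88/(7.16/√56) = -3.01
df = n − 1 = 55
Two-sided p-value ≈ 0.0039
Since p ≈ 0.0039 < α = 0.025, reject H0; the data support H1.

-3.01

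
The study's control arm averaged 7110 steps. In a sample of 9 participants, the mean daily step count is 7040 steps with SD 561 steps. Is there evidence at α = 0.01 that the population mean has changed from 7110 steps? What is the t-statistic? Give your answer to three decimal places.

H0: μ = 7110; H1: μ ≠ 7110 (one-sample t-test, two-sided).
t = (x̄ − μ₀)/(s/√n) = (7040 − 7110)/(561/√9) = -0.374
df = n − 1 = 8
Two-sided p-value ≈ 0.718
Since p ≈ 0.718 > α = 0.01, fail to reject H0; the evidence is not statistically significant.

-0.374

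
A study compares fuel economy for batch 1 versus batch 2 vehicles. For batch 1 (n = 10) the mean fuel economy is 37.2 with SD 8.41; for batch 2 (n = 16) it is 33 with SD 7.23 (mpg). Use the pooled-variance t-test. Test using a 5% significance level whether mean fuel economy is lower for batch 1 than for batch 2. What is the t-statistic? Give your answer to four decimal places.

1.3542

Let group 1 = batch 1, group 2 = batch 2. H0: μ_1 = μ_2; H1: μ_1 < μ_2 (two-sample pooled-variance t-test, left-tailed).
s_p² = [(10−1)·8.41² + (16−1)·7.23²]/(10+16−2) = 59.1936
t = (37.2 − 33)/√[59.1936·(1/10 + 1/16)] = 1.3542
df = n₁ + n₂ − 2 = 24
p-value = P(T ≤ 1.3542) ≈ 0.9059
Since p ≈ 0.9059 > α = 0.05, fail to reject H0; the data do not provide sufficient evidence against H0.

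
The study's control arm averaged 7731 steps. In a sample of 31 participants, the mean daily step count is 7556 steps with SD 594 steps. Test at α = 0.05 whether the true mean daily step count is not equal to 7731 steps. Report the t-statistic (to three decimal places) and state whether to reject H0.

H0: μ = 7731; H1: μ ≠ 7731 (one-sample t-test, two-sided).
t = (x̄ − μ₀)/(s/√n) = (7556 − 7731)/(594/√31) = -1.640
df = n − 1 = 30
Two-sided p-value ≈ 0.111
Since p ≈ 0.111 > α = 0.05, fail to reject H0; the data do not provide sufficient evidence against H0.

t = -1.640; fail to reject H0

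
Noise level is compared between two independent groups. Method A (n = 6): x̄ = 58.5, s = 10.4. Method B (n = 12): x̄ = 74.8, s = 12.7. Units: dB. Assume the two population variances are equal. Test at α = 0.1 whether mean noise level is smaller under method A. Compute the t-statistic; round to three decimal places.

-2.710

Let group 1 = method A, group 2 = method B. H0: μ_1 = μ_2; H1: μ_1 < μ_2 (two-sample pooled-variance t-test, left-tailed).
s_p² = [(6−1)·10.4² + (12−1)·12.7²]/(6+12−2) = 144.687
t = (58.5 − 74.8)/√[144.687·(1/6 + 1/12)] = -2.710
df = n₁ + n₂ − 2 = 16
p-value = P(T ≤ -2.710) ≈ 0.0077
Since p ≈ 0.0077 < α = 0.1, reject H0; the data support H1.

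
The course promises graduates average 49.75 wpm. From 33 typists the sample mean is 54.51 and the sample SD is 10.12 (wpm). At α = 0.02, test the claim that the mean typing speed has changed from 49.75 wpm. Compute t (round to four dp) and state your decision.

H0: μ = 49.75; H1: μ ≠ 49.75 (one-sample t-test, two-sided).
t = (x̄ − μ₀)/(s/√n) = (54.51 − 49.75)/(10.12/√33) = 2.7020
df = n − 1 = 32
Two-sided p-value ≈ 0.011
Since p ≈ 0.011 < α = 0.02, reject H0; the data support H1.

t = 2.7020; reject H0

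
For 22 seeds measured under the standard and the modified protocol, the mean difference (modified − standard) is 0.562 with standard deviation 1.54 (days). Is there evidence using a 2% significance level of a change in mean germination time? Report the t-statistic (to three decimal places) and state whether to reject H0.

t = 1.712; fail to reject H0

H0: μ_d = 0; H1: μ_d ≠ 0 (paired t-test on the differences, two-sided).
t = d̄/(s_d/√n) = 0.562/(1.54/√22) = 1.712
df = n − 1 = 21
Two-sided p-value ≈ 0.1017
Since p ≈ 0.1017 > α = 0.02, fail to reject H0; the data do not provide sufficient evidence against H0.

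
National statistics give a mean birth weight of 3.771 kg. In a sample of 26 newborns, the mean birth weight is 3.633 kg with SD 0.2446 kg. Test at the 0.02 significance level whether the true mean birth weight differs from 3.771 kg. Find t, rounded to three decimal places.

-2.877

H0: μ = 3.771; H1: μ ≠ 3.771 (one-sample t-test, two-sided).
t = (x̄ − μ₀)/(s/√n) = (3.633 − 3.771)/(0.2446/√26) = -2.877
df = n − 1 = 25
Two-sided p-value ≈ 0.008
Since p ≈ 0.008 < α = 0.02, reject H0; the data support H1.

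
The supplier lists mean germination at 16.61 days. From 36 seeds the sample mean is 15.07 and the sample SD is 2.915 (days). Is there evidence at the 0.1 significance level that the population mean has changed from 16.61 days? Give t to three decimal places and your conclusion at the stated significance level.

t = -3.170; reject H0

H0: μ = 16.61; H1: μ ≠ 16.61 (one-sample t-test, two-sided).
t = (x̄ − μ₀)/(s/√n) = (15.07 − 16.61)/(2.915/√36) = -3.170
df = n − 1 = 35
Two-sided p-value ≈ 0.0032
Since p ≈ 0.0032 < α = 0.1, reject H0; the data support H1.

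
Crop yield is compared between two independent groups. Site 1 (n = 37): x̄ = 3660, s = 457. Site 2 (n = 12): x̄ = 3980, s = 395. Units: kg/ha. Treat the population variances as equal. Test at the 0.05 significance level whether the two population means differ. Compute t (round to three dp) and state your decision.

t = -2.173; reject H0

Let group 1 = site 1, group 2 = site 2. H0: μ_1 = μ_2; H1: μ_1 ≠ μ_2 (two-sample pooled-variance t-test, two-sided).
s_p² = [(37−1)·457² + (12−1)·395²]/(37+12−2) = 196486
t = (3660 − 3980)/√[196486·(1/37 + 1/12)] = -2.173
df = n₁ + n₂ − 2 = 47
Two-sided p-value ≈ 0.035
Since p ≈ 0.035 < α = 0.05, reject H0; the data support H1.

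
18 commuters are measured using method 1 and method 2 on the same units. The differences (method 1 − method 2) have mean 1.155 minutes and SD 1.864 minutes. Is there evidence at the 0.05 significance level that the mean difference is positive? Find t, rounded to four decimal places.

H0: μ_d = 0; H1: μ_d > 0 (paired t-test on the differences, right-tailed).
t = d̄/(s_d/√n) = 1.155/(1.864/√18) = 2.6289
df = n − 1 = 17
p-value = P(T ≥ 2.6289) ≈ 0.009
Since p ≈ 0.009 < α = 0.05, reject H0; the data support H1.

2.6289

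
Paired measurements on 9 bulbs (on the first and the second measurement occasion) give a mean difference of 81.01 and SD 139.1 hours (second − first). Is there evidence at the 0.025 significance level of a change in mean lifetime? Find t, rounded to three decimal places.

H0: μ_d = 0; H1: μ_d ≠ 0 (paired t-test on the differences, two-sided).
t = d̄/(s_d/√n) = 81.01/(139.1/√9) = 1.747
df = n − 1 = 8
Two-sided p-value ≈ 0.119
Since p ≈ 0.119 > α = 0.025, fail to reject H0; the data do not provide sufficient evidence against H0.

1.747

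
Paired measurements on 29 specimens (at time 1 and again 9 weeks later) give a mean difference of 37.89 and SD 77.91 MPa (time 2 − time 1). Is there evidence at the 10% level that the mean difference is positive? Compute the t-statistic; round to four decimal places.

2.6190

H0: μ_d = 0; H1: μ_d > 0 (paired t-test on the differences, right-tailed).
t = d̄/(s_d/√n) = 37.89/(77.91/√29) = 2.6190
df = n − 1 = 28
p-value = P(T ≥ 2.6190) ≈ 0.0070
Since p ≈ 0.0070 < α = 0.1, reject H0; the data support H1.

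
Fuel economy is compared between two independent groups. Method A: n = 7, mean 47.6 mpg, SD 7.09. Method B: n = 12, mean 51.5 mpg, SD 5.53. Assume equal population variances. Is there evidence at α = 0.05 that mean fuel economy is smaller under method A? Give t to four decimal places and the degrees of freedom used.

t = -1.3386, df = 17

Let group 1 = method A, group 2 = method B. H0: μ_1 = μ_2; H1: μ_1 < μ_2 (two-sample pooled-variance t-test, left-tailed).
s_p² = [(7−1)·7.09² + (12−1)·5.53²]/(7+12−2) = 37.5293
t = (47.6 − 51.5)/√[37.5293·(1/7 + 1/12)] = -1.3386
df = n₁ + n₂ − 2 = 17
p-value = P(T ≤ -1.3386) ≈ 0.0992
Since p ≈ 0.0992 > α = 0.05, fail to reject H0; the data do not provide sufficient evidence against H0.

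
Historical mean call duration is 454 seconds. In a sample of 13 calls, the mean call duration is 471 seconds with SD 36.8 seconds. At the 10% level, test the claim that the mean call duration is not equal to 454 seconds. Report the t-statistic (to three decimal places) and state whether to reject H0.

t = 1.666; fail to reject H0

H0: μ = 454; H1: μ ≠ 454 (one-sample t-test, two-sided).
t = (x̄ − μ₀)/(s/√n) = (471 − 454)/(36.8/√13) = 1.666
df = n − 1 = 12
Two-sided p-value ≈ 0.1217
Since p ≈ 0.1217 > α = 0.1, fail to reject H0; the evidence is not statistically significant.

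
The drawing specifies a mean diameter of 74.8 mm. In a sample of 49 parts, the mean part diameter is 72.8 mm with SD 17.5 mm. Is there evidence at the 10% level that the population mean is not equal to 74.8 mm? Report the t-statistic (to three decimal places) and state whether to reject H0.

H0: μ = 74.8; H1: μ ≠ 74.8 (one-sample t-test, two-sided).
t = (x̄ − μ₀)/(s/√n) = (72.8 − 74.8)/(17.5/√49) = -0.800
df = n − 1 = 48
Two-sided p-value ≈ 0.4277
Since p ≈ 0.4277 > α = 0.1, fail to reject H0; the evidence is not statistically significant.

t = -0.800; fail to reject H0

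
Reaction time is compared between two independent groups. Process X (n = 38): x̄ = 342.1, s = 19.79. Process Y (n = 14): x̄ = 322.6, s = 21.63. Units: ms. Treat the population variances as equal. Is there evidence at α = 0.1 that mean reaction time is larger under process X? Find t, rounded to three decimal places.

3.075

Let group 1 = process X, group 2 = process Y. H0: μ_1 = μ_2; H1: μ_1 > μ_2 (two-sample pooled-variance t-test, right-tailed).
s_p² = [(38−1)·19.79² + (14−1)·21.63²]/(38+14−2) = 411.459
t = (342.1 − 322.6)/√[411.459·(1/38 + 1/14)] = 3.075
df = n₁ + n₂ − 2 = 50
p-value = P(T ≥ 3.075) ≈ 0.0017
Since p ≈ 0.0017 < α = 0.1, reject H0; the evidence is statistically significant.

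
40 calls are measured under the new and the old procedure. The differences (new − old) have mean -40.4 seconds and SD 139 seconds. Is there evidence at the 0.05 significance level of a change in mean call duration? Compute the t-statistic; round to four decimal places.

H0: μ_d = 0; H1: μ_d ≠ 0 (paired t-test on the differences, two-sided).
t = d̄/(s_d/√n) = -40.4/(139/√40) = -1.8382
df = n − 1 = 39
Two-sided p-value ≈ 0.074
Since p ≈ 0.074 > α = 0.05, fail to reject H0; the evidence is not statistically significant.

-1.8382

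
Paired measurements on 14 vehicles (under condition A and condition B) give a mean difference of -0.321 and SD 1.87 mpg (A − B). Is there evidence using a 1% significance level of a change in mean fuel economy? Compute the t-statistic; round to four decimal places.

H0: μ_d = 0; H1: μ_d ≠ 0 (paired t-test on the differences, two-sided).
t = d̄/(s_d/√n) = -0.321/(1.87/√14) = -0.6423
df = n − 1 = 13
Two-sided p-value ≈ 0.5319
Since p ≈ 0.5319 > α = 0.01, fail to reject H0; the evidence is not statistically significant.

-0.6423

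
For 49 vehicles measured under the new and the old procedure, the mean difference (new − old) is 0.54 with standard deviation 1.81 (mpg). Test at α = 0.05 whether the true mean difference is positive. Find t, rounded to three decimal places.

H0: μ_d = 0; H1: μ_d > 0 (paired t-test on the differences, right-tailed).
t = d̄/(s_d/√n) = 0.54/(1.81/√49) = 2.088
df = n − 1 = 48
p-value = P(T ≥ 2.088) ≈ 0.021
Since p ≈ 0.021 < α = 0.05, reject H0; the data support H1.

2.088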